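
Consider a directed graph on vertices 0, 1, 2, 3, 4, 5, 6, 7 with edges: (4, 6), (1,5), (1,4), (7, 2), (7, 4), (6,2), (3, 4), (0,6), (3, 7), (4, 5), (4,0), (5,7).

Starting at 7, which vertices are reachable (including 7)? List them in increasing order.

Start at 7.
Its neighbours: 2, 4.
Then their neighbours: 0, 5, 6.
Nothing further is reachable.

0, 2, 4, 5, 6, 7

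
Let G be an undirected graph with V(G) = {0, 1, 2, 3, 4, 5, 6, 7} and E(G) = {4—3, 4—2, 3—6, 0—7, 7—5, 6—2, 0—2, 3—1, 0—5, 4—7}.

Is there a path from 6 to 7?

Yes

Explore from 6.
Distance 1: reach 2, 3.
Distance 2: reach 0, 1, 4.
Distance 3: reach 5, 7.
Found 7.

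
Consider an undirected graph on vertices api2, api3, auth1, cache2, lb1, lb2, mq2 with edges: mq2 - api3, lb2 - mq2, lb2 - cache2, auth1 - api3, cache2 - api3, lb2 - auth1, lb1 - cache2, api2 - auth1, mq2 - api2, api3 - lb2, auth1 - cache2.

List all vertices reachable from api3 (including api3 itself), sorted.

api2, api3, auth1, cache2, lb1, lb2, mq2

Start at api3.
Its neighbours: auth1, cache2, lb2, mq2.
Then their neighbours: api2, lb1.
Every vertex is now reached.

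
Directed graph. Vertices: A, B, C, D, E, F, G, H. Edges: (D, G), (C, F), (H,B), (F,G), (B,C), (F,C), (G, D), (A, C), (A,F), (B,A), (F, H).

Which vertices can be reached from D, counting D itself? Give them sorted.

Start at D.
Its neighbours: G.
Nothing further is reachable.

D, G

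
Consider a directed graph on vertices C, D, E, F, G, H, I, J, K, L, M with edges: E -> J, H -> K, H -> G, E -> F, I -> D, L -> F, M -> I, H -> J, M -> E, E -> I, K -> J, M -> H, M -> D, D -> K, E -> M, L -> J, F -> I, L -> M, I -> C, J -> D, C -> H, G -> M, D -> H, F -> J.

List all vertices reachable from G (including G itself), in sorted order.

C, D, E, F, G, H, I, J, K, M

Start at G.
Its neighbours: M.
Then their neighbours: D, E, H, I.
Then next layer: C, F, J, K.
Nothing further is reachable.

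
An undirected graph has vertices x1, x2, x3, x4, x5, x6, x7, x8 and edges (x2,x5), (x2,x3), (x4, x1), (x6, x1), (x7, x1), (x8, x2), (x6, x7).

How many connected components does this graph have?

From x1: component {x1, x4, x6, x7}.
From x2: component {x2, x3, x5, x8}.
That's 2 components.

2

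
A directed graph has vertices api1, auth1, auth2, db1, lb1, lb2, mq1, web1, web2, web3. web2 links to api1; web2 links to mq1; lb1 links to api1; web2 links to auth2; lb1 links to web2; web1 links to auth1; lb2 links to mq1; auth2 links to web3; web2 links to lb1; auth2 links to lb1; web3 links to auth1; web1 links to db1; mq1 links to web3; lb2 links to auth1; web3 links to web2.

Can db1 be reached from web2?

Explore from web2.
Distance 1: reach api1, auth2, lb1, mq1.
Distance 2: reach web3.
Distance 3: reach auth1.
The search from web2 is exhausted; no directed path reaches db1.

No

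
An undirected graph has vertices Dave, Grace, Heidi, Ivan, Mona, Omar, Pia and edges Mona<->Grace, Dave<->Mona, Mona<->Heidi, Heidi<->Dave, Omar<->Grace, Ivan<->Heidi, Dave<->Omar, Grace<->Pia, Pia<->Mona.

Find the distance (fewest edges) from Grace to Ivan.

3

Distance 0: Grace.
Distance 1: Mona, Omar, Pia.
Distance 2: Dave, Heidi.
Distance 3: Ivan — contains Ivan.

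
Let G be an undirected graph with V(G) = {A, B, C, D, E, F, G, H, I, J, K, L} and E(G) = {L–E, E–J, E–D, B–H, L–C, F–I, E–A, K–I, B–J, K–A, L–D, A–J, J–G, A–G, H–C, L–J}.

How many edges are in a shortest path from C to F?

6

Distance 0: C.
Distance 1: H, L.
Distance 2: B, D, E, J.
Distance 3: A, G.
Distance 4: K.
Distance 5: I.
Distance 6: F — contains F.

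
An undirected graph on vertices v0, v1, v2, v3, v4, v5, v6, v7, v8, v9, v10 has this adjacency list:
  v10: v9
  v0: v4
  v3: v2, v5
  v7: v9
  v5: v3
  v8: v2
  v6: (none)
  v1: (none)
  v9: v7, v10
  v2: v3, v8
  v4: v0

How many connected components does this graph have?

5

From v0: component {v0, v4}.
From v1: component {v1}.
From v2: component {v2, v3, v5, v8}.
From v6: component {v6}.
From v7: component {v7, v9, v10}.
That's 5 components.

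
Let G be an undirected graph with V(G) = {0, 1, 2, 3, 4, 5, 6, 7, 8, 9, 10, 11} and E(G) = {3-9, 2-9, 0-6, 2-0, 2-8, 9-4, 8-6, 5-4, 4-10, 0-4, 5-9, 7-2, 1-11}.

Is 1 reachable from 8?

No

Explore from 8.
Distance 1: reach 2, 6.
Distance 2: reach 0, 7, 9.
Distance 3: reach 3, 4, 5.
Distance 4: reach 10.
The search is exhausted without reaching 1; it lies in a different component.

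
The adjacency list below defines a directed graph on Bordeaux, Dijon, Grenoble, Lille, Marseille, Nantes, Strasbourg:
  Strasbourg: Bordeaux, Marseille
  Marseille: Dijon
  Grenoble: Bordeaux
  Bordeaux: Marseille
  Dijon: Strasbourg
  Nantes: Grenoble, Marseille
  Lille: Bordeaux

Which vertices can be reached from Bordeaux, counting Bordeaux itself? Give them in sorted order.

Start at Bordeaux.
Its neighbours: Marseille.
Then their neighbours: Dijon.
Then next layer: Strasbourg.
Nothing further is reachable.

Bordeaux, Dijon, Marseille, Strasbourg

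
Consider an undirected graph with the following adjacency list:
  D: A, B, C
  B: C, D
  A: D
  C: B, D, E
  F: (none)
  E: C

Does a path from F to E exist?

No

F has no edges, so nothing is reachable from it.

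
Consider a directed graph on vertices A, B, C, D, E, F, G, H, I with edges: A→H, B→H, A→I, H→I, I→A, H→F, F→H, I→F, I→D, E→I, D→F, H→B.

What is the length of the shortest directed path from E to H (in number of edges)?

Distance 0: E.
Distance 1: I.
Distance 2: A, D, F.
Distance 3: H — contains H.

3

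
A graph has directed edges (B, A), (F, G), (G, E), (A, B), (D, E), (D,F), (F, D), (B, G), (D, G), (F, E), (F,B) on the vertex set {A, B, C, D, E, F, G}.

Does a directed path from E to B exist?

E has no outgoing edges, so nothing is reachable from it.

No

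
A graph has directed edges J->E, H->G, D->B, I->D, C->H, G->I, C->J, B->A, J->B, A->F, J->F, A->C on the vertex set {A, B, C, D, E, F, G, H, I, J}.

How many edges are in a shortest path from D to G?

Distance 0: D.
Distance 1: B.
Distance 2: A.
Distance 3: C, F.
Distance 4: H, J.
Distance 5: E, G — contains G.

5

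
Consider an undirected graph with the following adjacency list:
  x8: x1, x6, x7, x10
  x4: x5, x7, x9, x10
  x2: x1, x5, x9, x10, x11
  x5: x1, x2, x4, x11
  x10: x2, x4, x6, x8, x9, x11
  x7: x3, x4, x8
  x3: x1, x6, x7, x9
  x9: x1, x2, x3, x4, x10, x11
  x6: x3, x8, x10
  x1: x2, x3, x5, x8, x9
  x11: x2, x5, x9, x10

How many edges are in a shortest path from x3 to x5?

Distance 0: x3.
Distance 1: x1, x6, x7, x9.
Distance 2: x2, x4, x5, x8, x10, x11 — contains x5.

2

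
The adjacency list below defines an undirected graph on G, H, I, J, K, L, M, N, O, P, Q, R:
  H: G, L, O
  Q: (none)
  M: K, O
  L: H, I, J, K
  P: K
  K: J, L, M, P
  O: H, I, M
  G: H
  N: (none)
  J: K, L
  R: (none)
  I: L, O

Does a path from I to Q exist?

No

Explore from I.
Distance 1: reach L, O.
Distance 2: reach H, J, K, M.
Distance 3: reach G, P.
The search is exhausted without reaching Q; it lies in a different component.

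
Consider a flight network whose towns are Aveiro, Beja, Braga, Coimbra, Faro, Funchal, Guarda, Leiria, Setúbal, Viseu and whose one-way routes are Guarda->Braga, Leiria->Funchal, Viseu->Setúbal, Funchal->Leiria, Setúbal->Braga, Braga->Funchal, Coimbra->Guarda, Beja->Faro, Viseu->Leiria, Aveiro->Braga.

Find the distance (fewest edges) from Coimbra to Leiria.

4

Distance 0: Coimbra.
Distance 1: Guarda.
Distance 2: Braga.
Distance 3: Funchal.
Distance 4: Leiria — contains Leiria.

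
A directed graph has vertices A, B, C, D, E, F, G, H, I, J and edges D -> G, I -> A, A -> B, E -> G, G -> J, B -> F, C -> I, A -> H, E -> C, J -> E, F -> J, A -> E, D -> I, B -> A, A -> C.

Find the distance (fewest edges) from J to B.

5

Distance 0: J.
Distance 1: E.
Distance 2: C, G.
Distance 3: I.
Distance 4: A.
Distance 5: B, H — contains B.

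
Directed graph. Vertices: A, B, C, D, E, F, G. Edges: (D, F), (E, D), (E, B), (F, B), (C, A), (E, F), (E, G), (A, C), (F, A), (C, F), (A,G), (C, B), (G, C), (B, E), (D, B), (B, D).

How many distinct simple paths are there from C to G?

C→A→G
C→B→D→F→A→G
C→B→E→D→F→A→G
C→B→E→F→A→G
C→B→E→G
C→F→A→G
C→F→B→E→G

7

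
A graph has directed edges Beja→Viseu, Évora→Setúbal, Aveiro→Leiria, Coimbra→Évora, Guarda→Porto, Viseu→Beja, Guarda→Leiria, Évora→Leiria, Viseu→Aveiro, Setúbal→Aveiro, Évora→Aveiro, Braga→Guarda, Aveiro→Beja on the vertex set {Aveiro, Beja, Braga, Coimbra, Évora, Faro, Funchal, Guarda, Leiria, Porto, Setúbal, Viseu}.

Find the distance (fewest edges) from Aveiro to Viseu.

Distance 0: Aveiro.
Distance 1: Beja, Leiria.
Distance 2: Viseu — contains Viseu.

2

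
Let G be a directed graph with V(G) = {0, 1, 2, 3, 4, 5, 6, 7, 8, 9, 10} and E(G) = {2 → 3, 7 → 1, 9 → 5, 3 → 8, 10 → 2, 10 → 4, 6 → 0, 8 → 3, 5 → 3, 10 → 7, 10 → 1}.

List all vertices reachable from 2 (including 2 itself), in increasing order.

Start at 2.
Its neighbours: 3.
Then their neighbours: 8.
Nothing further is reachable.

2, 3, 8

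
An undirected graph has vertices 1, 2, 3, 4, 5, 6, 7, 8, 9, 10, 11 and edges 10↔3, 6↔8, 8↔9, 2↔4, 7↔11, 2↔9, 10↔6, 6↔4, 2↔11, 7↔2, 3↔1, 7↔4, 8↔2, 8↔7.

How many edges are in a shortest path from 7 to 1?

Distance 0: 7.
Distance 1: 2, 4, 8, 11.
Distance 2: 6, 9.
Distance 3: 10.
Distance 4: 3.
Distance 5: 1 — contains 1.

5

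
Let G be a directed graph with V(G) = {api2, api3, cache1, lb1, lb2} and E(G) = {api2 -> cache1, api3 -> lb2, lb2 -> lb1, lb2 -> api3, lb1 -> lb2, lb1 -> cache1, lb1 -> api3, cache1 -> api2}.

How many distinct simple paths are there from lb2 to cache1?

lb2→lb1→cache1

1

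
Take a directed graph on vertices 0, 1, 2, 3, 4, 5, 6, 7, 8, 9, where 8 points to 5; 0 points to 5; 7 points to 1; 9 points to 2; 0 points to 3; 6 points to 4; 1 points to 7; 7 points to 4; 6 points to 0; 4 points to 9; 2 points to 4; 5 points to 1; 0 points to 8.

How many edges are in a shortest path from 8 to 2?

Distance 0: 8.
Distance 1: 5.
Distance 2: 1.
Distance 3: 7.
Distance 4: 4.
Distance 5: 9.
Distance 6: 2 — contains 2.

6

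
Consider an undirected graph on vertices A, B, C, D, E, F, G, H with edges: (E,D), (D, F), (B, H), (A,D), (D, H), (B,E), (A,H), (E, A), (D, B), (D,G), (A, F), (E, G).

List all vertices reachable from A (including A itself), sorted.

Start at A.
Its neighbours: D, E, F, H.
Then their neighbours: B, G.
Nothing further is reachable.

A, B, D, E, F, G, H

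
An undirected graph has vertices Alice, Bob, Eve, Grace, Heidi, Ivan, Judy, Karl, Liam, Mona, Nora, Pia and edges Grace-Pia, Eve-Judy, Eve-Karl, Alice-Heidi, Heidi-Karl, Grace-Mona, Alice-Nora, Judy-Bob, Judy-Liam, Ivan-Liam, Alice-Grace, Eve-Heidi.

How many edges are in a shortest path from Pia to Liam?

6

Distance 0: Pia.
Distance 1: Grace.
Distance 2: Alice, Mona.
Distance 3: Heidi, Nora.
Distance 4: Eve, Karl.
Distance 5: Judy.
Distance 6: Bob, Liam — contains Liam.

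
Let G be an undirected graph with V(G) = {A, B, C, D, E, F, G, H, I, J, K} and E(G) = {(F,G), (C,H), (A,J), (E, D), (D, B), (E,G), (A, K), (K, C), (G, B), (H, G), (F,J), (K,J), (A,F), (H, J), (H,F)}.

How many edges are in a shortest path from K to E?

Distance 0: K.
Distance 1: A, C, J.
Distance 2: F, H.
Distance 3: G.
Distance 4: B, E — contains E.

4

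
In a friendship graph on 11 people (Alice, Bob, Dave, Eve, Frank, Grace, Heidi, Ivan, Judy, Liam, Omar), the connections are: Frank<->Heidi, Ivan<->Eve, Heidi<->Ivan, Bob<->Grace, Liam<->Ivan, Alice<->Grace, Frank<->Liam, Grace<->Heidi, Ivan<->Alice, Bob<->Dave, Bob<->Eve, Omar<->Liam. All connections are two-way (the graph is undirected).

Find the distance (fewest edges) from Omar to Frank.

Distance 0: Omar.
Distance 1: Liam.
Distance 2: Frank, Ivan — contains Frank.

2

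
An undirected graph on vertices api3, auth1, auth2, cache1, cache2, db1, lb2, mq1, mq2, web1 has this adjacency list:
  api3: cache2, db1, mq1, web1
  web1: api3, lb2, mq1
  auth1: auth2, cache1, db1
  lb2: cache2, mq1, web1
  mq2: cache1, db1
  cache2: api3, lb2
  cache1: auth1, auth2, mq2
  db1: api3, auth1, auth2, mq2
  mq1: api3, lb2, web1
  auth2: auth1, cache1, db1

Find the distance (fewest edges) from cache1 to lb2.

5

Distance 0: cache1.
Distance 1: auth1, auth2, mq2.
Distance 2: db1.
Distance 3: api3.
Distance 4: cache2, mq1, web1.
Distance 5: lb2 — contains lb2.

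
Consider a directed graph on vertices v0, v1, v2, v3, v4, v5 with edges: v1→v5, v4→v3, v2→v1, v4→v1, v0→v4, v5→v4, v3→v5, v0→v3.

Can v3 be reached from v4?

Yes

Explore from v4.
Distance 1: reach v1, v3.
Found v3.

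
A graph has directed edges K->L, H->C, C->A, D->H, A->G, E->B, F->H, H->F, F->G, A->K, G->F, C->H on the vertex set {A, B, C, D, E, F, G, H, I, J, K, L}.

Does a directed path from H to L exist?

Explore from H.
Distance 1: reach C, F.
Distance 2: reach A, G.
Distance 3: reach K.
Distance 4: reach L.
Found L.

Yes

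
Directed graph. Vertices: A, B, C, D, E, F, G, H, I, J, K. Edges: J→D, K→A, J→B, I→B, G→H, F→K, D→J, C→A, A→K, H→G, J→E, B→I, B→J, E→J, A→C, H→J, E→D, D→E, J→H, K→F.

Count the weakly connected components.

2

From A: component {A, C, F, K}.
From B: component {B, D, E, G, H, I, J}.
That's 2 components.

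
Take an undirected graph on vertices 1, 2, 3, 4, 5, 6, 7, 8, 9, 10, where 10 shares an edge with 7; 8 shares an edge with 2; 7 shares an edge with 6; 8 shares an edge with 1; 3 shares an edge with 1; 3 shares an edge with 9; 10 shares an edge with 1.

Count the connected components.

From 1: component {1, 2, 3, 6, 7, 8, 9, 10}.
From 4: component {4}.
From 5: component {5}.
That's 3 components.

3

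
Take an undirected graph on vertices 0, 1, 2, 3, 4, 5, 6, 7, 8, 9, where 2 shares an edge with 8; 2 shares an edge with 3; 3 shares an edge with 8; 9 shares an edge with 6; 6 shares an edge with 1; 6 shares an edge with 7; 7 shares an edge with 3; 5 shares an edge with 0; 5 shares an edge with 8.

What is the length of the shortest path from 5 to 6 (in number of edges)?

4

Distance 0: 5.
Distance 1: 0, 8.
Distance 2: 2, 3.
Distance 3: 7.
Distance 4: 6 — contains 6.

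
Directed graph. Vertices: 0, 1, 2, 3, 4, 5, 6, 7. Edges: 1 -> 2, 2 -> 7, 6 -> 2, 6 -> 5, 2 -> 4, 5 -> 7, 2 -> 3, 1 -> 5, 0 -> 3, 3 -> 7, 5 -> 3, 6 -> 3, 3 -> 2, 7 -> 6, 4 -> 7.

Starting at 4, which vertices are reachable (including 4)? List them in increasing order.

2, 3, 4, 5, 6, 7

Start at 4.
Its neighbours: 7.
Then their neighbours: 6.
Then next layer: 2, 3, 5.
Nothing further is reachable.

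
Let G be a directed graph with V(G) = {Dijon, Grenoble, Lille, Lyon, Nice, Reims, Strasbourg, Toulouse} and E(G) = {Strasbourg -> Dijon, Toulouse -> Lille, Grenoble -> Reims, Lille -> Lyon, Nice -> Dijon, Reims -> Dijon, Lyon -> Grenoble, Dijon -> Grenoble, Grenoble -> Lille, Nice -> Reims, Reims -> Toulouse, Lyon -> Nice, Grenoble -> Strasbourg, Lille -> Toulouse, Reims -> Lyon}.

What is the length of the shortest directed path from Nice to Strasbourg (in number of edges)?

Distance 0: Nice.
Distance 1: Dijon, Reims.
Distance 2: Grenoble, Lyon, Toulouse.
Distance 3: Lille, Strasbourg — contains Strasbourg.

3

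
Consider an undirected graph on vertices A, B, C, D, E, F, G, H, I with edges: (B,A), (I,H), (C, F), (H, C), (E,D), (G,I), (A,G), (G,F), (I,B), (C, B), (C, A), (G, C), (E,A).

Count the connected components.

1

From A: component {A, B, C, D, E, F, G, H, I}.
That's 1 component.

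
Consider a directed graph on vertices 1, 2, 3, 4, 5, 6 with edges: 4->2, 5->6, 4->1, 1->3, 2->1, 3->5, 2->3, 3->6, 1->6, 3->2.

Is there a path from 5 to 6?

Explore from 5.
Distance 1: reach 6.
Found 6.

Yes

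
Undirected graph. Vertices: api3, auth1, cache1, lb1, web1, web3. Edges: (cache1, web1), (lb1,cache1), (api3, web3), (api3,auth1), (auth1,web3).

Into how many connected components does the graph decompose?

2

From api3: component {api3, auth1, web3}.
From cache1: component {cache1, lb1, web1}.
That's 2 components.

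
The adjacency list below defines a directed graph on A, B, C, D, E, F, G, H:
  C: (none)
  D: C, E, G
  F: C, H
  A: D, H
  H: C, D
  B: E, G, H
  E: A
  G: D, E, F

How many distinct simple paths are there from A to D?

2

A→D
A→H→D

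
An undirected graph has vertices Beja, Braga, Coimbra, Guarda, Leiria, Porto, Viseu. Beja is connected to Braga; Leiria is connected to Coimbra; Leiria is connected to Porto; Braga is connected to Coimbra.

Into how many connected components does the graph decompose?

3

From Beja: component {Beja, Braga, Coimbra, Leiria, Porto}.
From Guarda: component {Guarda}.
From Viseu: component {Viseu}.
That's 3 components.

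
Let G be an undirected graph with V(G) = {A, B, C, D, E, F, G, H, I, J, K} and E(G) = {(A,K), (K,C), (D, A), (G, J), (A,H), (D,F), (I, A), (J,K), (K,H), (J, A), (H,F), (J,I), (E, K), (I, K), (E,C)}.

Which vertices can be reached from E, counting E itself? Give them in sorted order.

Start at E.
Its neighbours: C, K.
Then their neighbours: A, H, I, J.
Then next layer: D, F, G.
Nothing further is reachable.

A, C, D, E, F, G, H, I, J, K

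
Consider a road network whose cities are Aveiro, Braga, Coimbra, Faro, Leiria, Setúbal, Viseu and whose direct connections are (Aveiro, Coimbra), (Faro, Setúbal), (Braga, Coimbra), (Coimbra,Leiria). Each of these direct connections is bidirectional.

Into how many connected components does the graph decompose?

From Aveiro: component {Aveiro, Braga, Coimbra, Leiria}.
From Faro: component {Faro, Setúbal}.
From Viseu: component {Viseu}.
That's 3 components.

3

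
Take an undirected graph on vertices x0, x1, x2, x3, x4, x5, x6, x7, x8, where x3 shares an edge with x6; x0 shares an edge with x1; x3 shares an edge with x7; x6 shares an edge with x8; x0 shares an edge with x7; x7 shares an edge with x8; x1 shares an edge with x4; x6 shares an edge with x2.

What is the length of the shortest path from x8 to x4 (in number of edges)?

Distance 0: x8.
Distance 1: x6, x7.
Distance 2: x0, x2, x3.
Distance 3: x1.
Distance 4: x4 — contains x4.

4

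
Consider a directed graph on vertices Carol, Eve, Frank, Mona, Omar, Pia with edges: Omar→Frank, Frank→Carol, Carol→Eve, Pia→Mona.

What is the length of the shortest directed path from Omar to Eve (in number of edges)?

Distance 0: Omar.
Distance 1: Frank.
Distance 2: Carol.
Distance 3: Eve — contains Eve.

3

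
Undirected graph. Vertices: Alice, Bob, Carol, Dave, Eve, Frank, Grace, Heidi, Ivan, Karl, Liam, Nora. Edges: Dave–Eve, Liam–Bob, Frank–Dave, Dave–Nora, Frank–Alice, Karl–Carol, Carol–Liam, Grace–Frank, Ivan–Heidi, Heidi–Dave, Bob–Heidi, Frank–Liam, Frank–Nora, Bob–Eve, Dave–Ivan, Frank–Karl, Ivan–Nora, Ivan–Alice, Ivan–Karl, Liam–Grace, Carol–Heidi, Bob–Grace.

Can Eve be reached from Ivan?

Yes

Explore from Ivan.
Distance 1: reach Alice, Dave, Heidi, Karl, Nora.
Distance 2: reach Bob, Carol, Eve, Frank.
Found Eve.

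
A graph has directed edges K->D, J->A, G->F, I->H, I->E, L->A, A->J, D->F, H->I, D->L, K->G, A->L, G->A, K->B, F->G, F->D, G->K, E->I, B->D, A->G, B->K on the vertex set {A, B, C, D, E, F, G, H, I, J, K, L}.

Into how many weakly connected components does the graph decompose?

3

From A: component {A, B, D, F, G, J, K, L}.
From C: component {C}.
From E: component {E, H, I}.
That's 3 components.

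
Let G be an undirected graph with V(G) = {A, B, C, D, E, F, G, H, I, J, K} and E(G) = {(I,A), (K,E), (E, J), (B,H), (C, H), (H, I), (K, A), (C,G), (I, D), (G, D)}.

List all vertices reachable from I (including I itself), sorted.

Start at I.
Its neighbours: A, D, H.
Then their neighbours: B, C, G, K.
Then next layer: E.
Then next layer: J.
Nothing further is reachable.

A, B, C, D, E, G, H, I, J, K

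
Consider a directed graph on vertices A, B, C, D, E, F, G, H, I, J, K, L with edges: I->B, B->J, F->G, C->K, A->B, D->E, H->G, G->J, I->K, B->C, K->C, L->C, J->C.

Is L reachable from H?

No

Explore from H.
Distance 1: reach G.
Distance 2: reach J.
Distance 3: reach C.
Distance 4: reach K.
The search from H is exhausted; no directed path reaches L.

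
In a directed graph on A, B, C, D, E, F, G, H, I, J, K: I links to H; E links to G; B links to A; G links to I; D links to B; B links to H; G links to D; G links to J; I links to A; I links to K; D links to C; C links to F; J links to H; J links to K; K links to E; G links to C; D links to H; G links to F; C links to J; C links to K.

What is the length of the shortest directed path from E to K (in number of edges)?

Distance 0: E.
Distance 1: G.
Distance 2: C, D, F, I, J.
Distance 3: A, B, H, K — contains K.

3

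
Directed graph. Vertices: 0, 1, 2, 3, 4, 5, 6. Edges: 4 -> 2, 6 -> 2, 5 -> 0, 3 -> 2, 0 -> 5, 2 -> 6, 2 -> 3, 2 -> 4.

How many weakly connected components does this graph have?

3

From 0: component {0, 5}.
From 1: component {1}.
From 2: component {2, 3, 4, 6}.
That's 3 components.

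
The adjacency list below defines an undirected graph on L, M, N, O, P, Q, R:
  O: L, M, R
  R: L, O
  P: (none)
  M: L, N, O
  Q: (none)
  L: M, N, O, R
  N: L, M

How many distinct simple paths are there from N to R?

N–L–M–O–R
N–L–O–R
N–L–R
N–M–L–O–R
N–M–L–R
N–M–O–L–R
N–M–O–R

7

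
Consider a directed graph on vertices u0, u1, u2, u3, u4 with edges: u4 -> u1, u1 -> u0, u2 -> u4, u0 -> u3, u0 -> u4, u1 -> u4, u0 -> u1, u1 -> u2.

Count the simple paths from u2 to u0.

u2→u4→u1→u0

1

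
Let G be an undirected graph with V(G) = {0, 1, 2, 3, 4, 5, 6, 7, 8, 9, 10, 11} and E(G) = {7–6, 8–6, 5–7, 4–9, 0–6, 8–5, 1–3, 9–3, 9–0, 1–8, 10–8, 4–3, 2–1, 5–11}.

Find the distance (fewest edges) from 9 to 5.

4

Distance 0: 9.
Distance 1: 0, 3, 4.
Distance 2: 1, 6.
Distance 3: 2, 7, 8.
Distance 4: 5, 10 — contains 5.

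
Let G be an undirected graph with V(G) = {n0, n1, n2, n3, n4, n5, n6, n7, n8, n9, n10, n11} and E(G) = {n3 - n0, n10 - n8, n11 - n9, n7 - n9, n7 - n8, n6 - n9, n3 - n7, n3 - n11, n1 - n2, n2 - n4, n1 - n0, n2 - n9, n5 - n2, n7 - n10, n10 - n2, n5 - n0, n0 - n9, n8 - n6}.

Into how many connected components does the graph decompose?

1

From n0: component {n0, n1, n2, n3, n4, n5, n6, n7, n8, n9, n10, n11}.
That's 1 component.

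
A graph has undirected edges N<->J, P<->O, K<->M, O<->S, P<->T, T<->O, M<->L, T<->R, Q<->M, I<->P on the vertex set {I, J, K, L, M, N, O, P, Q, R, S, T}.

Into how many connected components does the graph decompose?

3

From I: component {I, O, P, R, S, T}.
From J: component {J, N}.
From K: component {K, L, M, Q}.
That's 3 components.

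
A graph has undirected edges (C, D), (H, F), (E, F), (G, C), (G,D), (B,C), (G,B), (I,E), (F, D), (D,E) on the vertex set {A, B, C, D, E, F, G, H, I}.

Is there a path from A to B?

A has no edges, so nothing is reachable from it.

No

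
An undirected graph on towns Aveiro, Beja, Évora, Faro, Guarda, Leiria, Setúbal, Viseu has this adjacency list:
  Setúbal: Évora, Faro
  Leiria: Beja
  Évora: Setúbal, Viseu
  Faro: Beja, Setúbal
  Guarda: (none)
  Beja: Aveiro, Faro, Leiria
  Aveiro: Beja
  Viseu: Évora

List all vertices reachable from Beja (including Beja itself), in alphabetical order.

Start at Beja.
Its neighbours: Aveiro, Faro, Leiria.
Then their neighbours: Setúbal.
Then next layer: Évora.
Then next layer: Viseu.
Nothing further is reachable.

Aveiro, Beja, Évora, Faro, Leiria, Setúbal, Viseu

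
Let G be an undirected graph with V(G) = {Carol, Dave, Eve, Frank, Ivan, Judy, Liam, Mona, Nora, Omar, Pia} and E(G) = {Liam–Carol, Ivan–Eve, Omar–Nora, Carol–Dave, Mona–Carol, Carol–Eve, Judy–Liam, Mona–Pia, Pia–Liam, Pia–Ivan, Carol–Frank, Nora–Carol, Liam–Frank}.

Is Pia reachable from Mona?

Explore from Mona.
Distance 1: reach Carol, Pia.
Found Pia.

Yes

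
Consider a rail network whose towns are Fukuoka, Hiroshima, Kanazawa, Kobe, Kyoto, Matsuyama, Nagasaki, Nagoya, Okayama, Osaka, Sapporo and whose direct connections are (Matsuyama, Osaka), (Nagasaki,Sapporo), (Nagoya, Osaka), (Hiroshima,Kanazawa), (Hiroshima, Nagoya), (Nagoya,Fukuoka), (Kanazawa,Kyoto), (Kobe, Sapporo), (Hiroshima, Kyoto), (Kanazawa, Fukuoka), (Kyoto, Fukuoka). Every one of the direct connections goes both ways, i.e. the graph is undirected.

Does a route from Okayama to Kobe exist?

No

Okayama has no edges, so nothing is reachable from it.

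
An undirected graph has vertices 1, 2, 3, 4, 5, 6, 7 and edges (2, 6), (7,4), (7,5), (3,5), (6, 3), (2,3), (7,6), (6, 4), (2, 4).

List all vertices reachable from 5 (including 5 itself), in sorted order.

2, 3, 4, 5, 6, 7

Start at 5.
Its neighbours: 3, 7.
Then their neighbours: 2, 4, 6.
Nothing further is reachable.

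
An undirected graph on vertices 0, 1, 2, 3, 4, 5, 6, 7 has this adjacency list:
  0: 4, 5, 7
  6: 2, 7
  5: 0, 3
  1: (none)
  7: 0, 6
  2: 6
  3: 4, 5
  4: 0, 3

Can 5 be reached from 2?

Explore from 2.
Distance 1: reach 6.
Distance 2: reach 7.
Distance 3: reach 0.
Distance 4: reach 4, 5.
Found 5.

Yes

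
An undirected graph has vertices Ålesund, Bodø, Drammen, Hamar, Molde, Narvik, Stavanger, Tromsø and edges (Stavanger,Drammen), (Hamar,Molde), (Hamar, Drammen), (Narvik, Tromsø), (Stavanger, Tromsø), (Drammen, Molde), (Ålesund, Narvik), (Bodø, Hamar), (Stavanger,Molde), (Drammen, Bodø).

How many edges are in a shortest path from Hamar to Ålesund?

Distance 0: Hamar.
Distance 1: Bodø, Drammen, Molde.
Distance 2: Stavanger.
Distance 3: Tromsø.
Distance 4: Narvik.
Distance 5: Ålesund — contains Ålesund.

5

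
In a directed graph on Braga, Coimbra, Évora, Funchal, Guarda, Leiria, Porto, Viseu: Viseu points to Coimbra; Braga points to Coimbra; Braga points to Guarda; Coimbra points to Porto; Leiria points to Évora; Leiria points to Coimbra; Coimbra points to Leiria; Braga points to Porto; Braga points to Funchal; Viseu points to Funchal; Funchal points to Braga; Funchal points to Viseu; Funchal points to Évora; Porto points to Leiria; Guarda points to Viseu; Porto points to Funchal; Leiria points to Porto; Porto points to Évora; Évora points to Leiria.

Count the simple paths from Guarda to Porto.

7

Guarda→Viseu→Coimbra→Leiria→Porto
Guarda→Viseu→Coimbra→Porto
Guarda→Viseu→Funchal→Braga→Coimbra→Leiria→Porto
Guarda→Viseu→Funchal→Braga→Coimbra→Porto
Guarda→Viseu→Funchal→Braga→Porto
Guarda→Viseu→Funchal→Évora→Leiria→Coimbra→Porto
Guarda→Viseu→Funchal→Évora→Leiria→Porto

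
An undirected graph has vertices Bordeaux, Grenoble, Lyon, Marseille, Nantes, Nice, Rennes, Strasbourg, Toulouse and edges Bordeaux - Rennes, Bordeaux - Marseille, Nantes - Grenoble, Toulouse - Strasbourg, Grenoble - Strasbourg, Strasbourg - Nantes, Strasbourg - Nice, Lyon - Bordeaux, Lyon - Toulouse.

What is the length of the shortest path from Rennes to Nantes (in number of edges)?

5

Distance 0: Rennes.
Distance 1: Bordeaux.
Distance 2: Lyon, Marseille.
Distance 3: Toulouse.
Distance 4: Strasbourg.
Distance 5: Grenoble, Nantes, Nice — contains Nantes.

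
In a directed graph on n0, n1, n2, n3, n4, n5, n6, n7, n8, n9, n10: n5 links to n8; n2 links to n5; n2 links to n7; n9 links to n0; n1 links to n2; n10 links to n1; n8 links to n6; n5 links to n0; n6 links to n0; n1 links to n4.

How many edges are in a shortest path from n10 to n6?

Distance 0: n10.
Distance 1: n1.
Distance 2: n2, n4.
Distance 3: n5, n7.
Distance 4: n0, n8.
Distance 5: n6 — contains n6.

5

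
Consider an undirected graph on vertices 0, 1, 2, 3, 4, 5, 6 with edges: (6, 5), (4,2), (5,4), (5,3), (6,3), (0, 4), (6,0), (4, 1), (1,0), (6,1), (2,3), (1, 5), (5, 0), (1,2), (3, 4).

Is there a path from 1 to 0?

Yes

Explore from 1.
Distance 1: reach 0, 2, 4, 5, 6.
Found 0.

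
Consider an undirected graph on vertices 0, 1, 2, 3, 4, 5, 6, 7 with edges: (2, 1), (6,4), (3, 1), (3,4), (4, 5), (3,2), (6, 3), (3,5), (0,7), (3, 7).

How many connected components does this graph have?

From 0: component {0, 1, 2, 3, 4, 5, 6, 7}.
That's 1 component.

1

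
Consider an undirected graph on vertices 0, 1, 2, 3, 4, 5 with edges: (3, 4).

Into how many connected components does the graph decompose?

From 0: component {0}.
From 1: component {1}.
From 2: component {2}.
From 3: component {3, 4}.
From 5: component {5}.
That's 5 components.

5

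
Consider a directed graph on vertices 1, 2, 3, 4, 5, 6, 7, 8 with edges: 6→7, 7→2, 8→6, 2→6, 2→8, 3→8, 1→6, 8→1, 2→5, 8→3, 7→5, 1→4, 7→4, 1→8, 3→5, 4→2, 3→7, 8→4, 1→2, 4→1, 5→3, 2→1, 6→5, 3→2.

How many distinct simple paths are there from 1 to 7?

23

1→2→5→3→7
1→2→5→3→8→6→7
1→2→6→5→3→7
1→2→6→7
1→2→8→3→7
1→2→8→6→5→3→7
1→2→8→6→7
1→4→2→5→3→7
... and 15 more.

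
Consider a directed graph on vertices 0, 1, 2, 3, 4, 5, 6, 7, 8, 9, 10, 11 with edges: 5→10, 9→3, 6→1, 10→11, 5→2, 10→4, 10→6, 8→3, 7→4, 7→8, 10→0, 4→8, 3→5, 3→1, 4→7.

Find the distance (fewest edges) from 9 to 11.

Distance 0: 9.
Distance 1: 3.
Distance 2: 1, 5.
Distance 3: 2, 10.
Distance 4: 0, 4, 6, 11 — contains 11.

4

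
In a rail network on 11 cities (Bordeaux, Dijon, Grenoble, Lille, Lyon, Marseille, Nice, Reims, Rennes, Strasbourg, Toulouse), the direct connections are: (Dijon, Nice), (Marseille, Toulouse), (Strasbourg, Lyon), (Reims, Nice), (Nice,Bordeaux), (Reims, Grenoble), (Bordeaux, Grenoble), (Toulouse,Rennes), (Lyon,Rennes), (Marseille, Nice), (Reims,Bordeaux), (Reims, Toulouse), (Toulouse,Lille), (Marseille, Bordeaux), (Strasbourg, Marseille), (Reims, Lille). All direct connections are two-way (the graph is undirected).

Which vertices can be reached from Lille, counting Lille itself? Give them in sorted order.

Start at Lille.
Its neighbours: Reims, Toulouse.
Then their neighbours: Bordeaux, Grenoble, Marseille, Nice, Rennes.
Then next layer: Dijon, Lyon, Strasbourg.
Every vertex is now reached.

Bordeaux, Dijon, Grenoble, Lille, Lyon, Marseille, Nice, Reims, Rennes, Strasbourg, Toulouse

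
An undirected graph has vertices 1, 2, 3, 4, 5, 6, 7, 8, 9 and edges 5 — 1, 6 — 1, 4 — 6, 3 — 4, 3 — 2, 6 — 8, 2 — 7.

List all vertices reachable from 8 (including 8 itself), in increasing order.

Start at 8.
Its neighbours: 6.
Then their neighbours: 1, 4.
Then next layer: 3, 5.
Then next layer: 2.
Then next layer: 7.
Nothing further is reachable.

1, 2, 3, 4, 5, 6, 7, 8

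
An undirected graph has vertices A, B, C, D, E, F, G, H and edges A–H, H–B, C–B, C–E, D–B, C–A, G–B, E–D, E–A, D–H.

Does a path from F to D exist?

No

F has no edges, so nothing is reachable from it.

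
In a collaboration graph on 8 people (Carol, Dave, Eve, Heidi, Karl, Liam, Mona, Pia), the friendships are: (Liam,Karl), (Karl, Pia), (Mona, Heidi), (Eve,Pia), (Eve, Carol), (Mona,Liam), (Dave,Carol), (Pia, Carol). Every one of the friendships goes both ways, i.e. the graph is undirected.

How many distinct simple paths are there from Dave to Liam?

2

Dave–Carol–Eve–Pia–Karl–Liam
Dave–Carol–Pia–Karl–Liam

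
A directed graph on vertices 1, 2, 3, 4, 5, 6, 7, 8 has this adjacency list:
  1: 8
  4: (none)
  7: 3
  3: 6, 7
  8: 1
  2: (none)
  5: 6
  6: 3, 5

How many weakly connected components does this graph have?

4

From 1: component {1, 8}.
From 2: component {2}.
From 3: component {3, 5, 6, 7}.
From 4: component {4}.
That's 4 components.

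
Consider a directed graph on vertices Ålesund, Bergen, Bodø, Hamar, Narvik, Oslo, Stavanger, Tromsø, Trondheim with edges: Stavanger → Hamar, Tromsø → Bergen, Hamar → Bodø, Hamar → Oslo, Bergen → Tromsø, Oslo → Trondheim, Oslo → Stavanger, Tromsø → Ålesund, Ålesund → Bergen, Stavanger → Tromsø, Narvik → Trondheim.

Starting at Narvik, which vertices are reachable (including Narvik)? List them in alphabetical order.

Start at Narvik.
Its neighbours: Trondheim.
Nothing further is reachable.

Narvik, Trondheim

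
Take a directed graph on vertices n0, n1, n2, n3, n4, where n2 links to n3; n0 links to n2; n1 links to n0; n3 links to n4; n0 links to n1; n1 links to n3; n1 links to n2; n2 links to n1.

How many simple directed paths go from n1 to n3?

n1→n0→n2→n3
n1→n2→n3
n1→n3

3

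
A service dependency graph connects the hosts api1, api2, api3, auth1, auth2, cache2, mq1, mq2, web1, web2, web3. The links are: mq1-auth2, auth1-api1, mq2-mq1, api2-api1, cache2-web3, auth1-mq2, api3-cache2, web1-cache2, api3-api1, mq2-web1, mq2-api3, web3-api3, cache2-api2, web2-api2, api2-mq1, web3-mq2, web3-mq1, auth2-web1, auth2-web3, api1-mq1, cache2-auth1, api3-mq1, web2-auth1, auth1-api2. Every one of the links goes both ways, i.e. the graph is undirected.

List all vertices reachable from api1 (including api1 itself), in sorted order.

api1, api2, api3, auth1, auth2, cache2, mq1, mq2, web1, web2, web3

Start at api1.
Its neighbours: api2, api3, auth1, mq1.
Then their neighbours: auth2, cache2, mq2, web2, web3.
Then next layer: web1.
Every vertex is now reached.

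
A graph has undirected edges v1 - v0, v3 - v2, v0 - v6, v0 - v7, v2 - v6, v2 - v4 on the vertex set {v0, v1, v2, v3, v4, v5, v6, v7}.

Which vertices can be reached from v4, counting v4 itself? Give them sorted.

v0, v1, v2, v3, v4, v6, v7

Start at v4.
Its neighbours: v2.
Then their neighbours: v3, v6.
Then next layer: v0.
Then next layer: v1, v7.
Nothing further is reachable.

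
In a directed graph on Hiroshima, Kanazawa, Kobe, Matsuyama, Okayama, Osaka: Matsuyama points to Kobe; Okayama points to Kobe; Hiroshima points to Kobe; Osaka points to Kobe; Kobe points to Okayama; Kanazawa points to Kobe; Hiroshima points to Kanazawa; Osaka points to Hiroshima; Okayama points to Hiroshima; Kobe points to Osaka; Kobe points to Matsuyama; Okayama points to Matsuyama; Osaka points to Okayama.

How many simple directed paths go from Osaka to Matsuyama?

10

Osaka→Hiroshima→Kanazawa→Kobe→Matsuyama
Osaka→Hiroshima→Kanazawa→Kobe→Okayama→Matsuyama
Osaka→Hiroshima→Kobe→Matsuyama
Osaka→Hiroshima→Kobe→Okayama→Matsuyama
Osaka→Kobe→Matsuyama
Osaka→Kobe→Okayama→Matsuyama
Osaka→Okayama→Hiroshima→Kanazawa→Kobe→Matsuyama
Osaka→Okayama→Hiroshima→Kobe→Matsuyama
Osaka→Okayama→Kobe→Matsuyama
Osaka→Okayama→Matsuyama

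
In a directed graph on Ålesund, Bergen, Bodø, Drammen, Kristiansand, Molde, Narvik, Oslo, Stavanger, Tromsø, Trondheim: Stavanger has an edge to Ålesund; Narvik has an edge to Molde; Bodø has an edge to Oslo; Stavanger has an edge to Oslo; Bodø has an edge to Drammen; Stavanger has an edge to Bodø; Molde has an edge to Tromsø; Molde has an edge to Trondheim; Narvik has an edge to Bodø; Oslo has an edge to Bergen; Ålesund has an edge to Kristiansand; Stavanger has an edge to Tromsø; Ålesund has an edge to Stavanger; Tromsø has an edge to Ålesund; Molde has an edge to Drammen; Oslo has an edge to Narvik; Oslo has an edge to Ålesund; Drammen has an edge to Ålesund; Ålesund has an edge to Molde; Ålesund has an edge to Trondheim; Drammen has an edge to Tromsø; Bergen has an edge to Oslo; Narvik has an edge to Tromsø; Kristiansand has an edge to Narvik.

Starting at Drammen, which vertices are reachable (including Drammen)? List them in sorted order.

Start at Drammen.
Its neighbours: Ålesund, Tromsø.
Then their neighbours: Kristiansand, Molde, Stavanger, Trondheim.
Then next layer: Bodø, Narvik, Oslo.
Then next layer: Bergen.
Every vertex is now reached.

Ålesund, Bergen, Bodø, Drammen, Kristiansand, Molde, Narvik, Oslo, Stavanger, Tromsø, Trondheim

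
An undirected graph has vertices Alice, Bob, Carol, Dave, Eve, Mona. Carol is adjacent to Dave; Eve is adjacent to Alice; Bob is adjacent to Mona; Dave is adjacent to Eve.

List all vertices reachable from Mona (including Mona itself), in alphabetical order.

Start at Mona.
Its neighbours: Bob.
Nothing further is reachable.

Bob, Mona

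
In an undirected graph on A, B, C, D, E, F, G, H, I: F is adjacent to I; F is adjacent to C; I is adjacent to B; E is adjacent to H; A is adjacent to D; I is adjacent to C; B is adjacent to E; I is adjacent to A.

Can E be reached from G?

G has no edges, so nothing is reachable from it.

No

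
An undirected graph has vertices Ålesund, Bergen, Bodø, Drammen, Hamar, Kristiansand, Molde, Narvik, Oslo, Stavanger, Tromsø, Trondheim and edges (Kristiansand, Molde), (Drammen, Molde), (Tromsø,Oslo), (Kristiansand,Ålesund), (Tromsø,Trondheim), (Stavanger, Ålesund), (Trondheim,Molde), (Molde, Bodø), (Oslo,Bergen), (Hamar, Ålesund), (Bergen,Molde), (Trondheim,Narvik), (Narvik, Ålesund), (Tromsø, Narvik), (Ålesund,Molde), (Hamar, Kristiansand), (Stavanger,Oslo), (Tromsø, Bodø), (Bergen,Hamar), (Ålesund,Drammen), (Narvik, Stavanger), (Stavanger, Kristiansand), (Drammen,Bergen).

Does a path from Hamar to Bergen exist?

Yes

Explore from Hamar.
Distance 1: reach Ålesund, Bergen, Kristiansand.
Found Bergen.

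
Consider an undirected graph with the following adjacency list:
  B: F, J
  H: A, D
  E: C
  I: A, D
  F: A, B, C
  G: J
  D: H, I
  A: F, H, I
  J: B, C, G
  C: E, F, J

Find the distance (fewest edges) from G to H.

5

Distance 0: G.
Distance 1: J.
Distance 2: B, C.
Distance 3: E, F.
Distance 4: A.
Distance 5: H, I — contains H.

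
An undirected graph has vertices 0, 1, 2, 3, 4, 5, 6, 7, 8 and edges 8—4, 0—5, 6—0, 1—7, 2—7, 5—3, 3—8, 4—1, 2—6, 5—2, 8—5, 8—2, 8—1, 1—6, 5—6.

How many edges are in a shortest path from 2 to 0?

Distance 0: 2.
Distance 1: 5, 6, 7, 8.
Distance 2: 0, 1, 3, 4 — contains 0.

2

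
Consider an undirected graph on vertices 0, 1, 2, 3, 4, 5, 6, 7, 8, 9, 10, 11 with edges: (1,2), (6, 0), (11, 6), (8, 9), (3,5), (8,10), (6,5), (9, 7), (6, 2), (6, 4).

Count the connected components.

2

From 0: component {0, 1, 2, 3, 4, 5, 6, 11}.
From 7: component {7, 8, 9, 10}.
That's 2 components.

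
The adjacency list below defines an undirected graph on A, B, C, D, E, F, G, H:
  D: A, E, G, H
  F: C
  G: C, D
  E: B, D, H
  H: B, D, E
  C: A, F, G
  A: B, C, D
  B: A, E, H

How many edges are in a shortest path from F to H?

4

Distance 0: F.
Distance 1: C.
Distance 2: A, G.
Distance 3: B, D.
Distance 4: E, H — contains H.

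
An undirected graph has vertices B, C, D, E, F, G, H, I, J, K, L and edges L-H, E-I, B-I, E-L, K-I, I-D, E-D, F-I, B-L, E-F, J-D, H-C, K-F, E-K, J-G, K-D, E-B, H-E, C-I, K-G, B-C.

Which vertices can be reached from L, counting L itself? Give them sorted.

Start at L.
Its neighbours: B, E, H.
Then their neighbours: C, D, F, I, K.
Then next layer: G, J.
Every vertex is now reached.

B, C, D, E, F, G, H, I, J, K, L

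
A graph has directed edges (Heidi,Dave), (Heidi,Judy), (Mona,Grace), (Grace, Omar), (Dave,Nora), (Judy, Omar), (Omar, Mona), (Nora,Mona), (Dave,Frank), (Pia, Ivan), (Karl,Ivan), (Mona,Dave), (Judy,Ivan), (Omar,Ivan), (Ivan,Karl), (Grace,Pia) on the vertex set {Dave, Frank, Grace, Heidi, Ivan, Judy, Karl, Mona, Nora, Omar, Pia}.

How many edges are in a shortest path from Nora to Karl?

Distance 0: Nora.
Distance 1: Mona.
Distance 2: Dave, Grace.
Distance 3: Frank, Omar, Pia.
Distance 4: Ivan.
Distance 5: Karl — contains Karl.

5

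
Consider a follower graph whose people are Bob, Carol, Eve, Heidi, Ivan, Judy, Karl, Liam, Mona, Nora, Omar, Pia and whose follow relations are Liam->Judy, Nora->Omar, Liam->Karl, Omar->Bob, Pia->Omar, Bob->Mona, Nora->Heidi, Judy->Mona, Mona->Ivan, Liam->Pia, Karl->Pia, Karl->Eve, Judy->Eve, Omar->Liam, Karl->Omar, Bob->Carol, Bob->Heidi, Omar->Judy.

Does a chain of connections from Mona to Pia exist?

No

Explore from Mona.
Distance 1: reach Ivan.
The search from Mona is exhausted; no directed path reaches Pia.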